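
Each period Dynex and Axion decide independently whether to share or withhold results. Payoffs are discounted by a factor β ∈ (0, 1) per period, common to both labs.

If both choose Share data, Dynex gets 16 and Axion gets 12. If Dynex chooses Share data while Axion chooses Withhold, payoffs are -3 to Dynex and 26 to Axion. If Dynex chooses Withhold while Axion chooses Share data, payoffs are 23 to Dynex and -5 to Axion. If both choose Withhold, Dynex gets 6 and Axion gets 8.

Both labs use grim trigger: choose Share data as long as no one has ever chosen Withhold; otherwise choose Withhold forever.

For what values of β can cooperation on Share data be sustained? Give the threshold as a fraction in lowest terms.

7/9

For Dynex: deviation gain 23−16 = 7, per-period punishment loss 16−6 = 10. IC gives β ≥ 7/17.
For Axion: gain 14, loss 4 per period, so β ≥ 14/18 = 7/9.
The tighter constraint is Axion's, so cooperation needs β ≥ 7/9.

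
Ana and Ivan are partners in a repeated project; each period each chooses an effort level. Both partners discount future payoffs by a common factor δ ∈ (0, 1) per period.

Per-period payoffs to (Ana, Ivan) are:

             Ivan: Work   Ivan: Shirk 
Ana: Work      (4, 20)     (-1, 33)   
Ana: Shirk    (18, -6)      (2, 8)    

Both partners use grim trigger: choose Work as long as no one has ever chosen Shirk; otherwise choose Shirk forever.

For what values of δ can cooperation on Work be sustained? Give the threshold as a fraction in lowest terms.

For Ana: deviation gain 18−4 = 14, per-period punishment loss 4−2 = 2. IC gives δ ≥ 14/16 = 7/8.
For Ivan: gain 13, loss 12 per period, so δ ≥ 13/25.
The tighter constraint is Ana's, so cooperation needs δ ≥ 7/8.

7/8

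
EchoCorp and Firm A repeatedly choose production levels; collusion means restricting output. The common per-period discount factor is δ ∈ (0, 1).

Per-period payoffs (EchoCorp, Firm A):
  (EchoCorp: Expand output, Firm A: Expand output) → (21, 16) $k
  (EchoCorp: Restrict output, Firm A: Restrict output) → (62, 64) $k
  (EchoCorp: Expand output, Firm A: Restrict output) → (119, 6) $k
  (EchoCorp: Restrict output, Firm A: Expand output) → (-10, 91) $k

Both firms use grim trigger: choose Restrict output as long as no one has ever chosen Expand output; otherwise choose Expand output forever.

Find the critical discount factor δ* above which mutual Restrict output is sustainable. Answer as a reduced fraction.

EchoCorp's threshold: (119−62)/(119−21) = 57/98.
Firm A's threshold: (91−64)/(91−16) = 9/25.
57/98 > 9/25, so EchoCorp binds and δ* = 57/98.

57/98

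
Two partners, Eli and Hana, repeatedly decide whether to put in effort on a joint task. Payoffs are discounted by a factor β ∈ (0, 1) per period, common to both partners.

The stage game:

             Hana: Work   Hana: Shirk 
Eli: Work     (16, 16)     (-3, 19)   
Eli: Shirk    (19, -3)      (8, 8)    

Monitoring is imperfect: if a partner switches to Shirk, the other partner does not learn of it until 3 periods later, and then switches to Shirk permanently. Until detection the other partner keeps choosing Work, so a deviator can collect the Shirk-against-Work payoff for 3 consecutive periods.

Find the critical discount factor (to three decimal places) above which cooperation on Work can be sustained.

The best deviation is to choose Shirk for all 3 undetected periods, earning 19 each, then 8 forever once detected.
Deviation value: 19(1−β^3)/(1−β) + 8β^3/(1−β); cooperation value: 16/(1−β).
IC: 16 ≥ 19(1−β^3) + 8β^3 = 19 − 11β^3.
So β^3 ≥ 3/11, giving β ≥ (3/11)^(1/3) ≈ 0.648.

0.648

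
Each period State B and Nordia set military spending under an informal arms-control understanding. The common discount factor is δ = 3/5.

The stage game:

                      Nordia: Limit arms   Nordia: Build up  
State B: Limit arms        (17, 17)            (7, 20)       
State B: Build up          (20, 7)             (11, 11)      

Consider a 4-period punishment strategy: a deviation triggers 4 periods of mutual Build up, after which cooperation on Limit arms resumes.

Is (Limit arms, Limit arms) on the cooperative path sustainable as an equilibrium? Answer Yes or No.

Comparing payoff streams over the 5 periods until play realigns: cooperate → 17(1+δ+…+δ^4); deviate → 20 + 11(δ+…+δ^4).
Cooperation is sustained iff (17−11)(δ+…+δ^4) ≥ 20−17.
δ+…+δ^4 = 3/5·(1−(3/5)^4)/(1−3/5) = 1.3056, and (20−17)/(17−11) = 0.5000.
1.3056 ≥ 0.5000, so cooperation is sustainable.

Yes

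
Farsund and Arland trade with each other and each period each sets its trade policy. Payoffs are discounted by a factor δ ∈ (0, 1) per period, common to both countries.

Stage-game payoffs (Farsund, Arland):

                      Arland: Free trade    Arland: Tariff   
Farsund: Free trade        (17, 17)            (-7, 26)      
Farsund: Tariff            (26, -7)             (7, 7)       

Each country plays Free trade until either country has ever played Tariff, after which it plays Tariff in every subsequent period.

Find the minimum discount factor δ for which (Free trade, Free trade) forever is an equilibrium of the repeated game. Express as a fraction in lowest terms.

9/19

17/(1−δ) ≥ 26 + 7δ/(1−δ)
17 ≥ 26 − 19δ
δ ≥ 9/19.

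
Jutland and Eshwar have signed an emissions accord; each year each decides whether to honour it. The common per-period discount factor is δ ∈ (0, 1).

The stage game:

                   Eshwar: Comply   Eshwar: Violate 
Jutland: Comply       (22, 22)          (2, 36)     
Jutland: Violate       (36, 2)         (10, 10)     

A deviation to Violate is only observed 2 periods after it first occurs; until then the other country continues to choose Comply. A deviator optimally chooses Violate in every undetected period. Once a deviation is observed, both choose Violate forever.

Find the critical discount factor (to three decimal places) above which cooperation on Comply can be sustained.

0.734

Deviating for the 2 undetected periods gains 36−22 = 14 per period over cooperation, then loses 22−10 = 12 per period forever once punishment starts.
Gain: 14(1 + δ + … + δ^1); loss: 12·δ^2/(1−δ).
No profitable deviation ⇔ 14(1−δ^2) ≤ 12·δ^2, i.e. δ^2 ≥ 14/(14+12) = 7/13.
Hence δ ≥ (7/13)^(1/2) ≈ 0.734.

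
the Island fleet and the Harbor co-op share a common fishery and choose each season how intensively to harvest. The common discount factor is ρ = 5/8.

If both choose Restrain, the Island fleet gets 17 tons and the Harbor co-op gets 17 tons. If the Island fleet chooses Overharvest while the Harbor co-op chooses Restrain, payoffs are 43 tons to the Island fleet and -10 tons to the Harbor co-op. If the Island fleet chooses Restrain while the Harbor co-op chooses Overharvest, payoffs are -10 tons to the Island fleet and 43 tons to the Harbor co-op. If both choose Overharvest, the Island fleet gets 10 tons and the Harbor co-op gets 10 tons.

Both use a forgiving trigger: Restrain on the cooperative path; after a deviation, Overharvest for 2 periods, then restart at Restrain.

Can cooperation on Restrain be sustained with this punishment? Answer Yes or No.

No

A one-shot deviation gives 43 now, then 10 for 2 periods, then back to 17.
Gain from deviating: (43−17) today; loss: (17−10) in each of the next 2 periods.
No-deviation condition: (17−10)(ρ+…+ρ^2) ≥ 43−17, i.e. ρ+…+ρ^2 ≥ 26/7.
At ρ = 5/8: ρ+…+ρ^2 = 1.0156 < 3.7143.
So cooperation is not sustainable.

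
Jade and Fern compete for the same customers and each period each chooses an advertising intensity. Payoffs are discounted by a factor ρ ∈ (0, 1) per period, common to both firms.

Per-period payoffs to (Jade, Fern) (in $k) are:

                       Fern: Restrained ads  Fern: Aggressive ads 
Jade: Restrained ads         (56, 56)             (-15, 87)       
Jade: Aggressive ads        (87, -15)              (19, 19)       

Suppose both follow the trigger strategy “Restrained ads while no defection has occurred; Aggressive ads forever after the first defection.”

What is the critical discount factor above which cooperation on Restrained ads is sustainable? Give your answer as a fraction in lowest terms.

31/68

Cooperation forever yields 56 each period: 56/(1−ρ).
Deviating yields 87 once, then 19 forever: 87 + 19ρ/(1−ρ).
No profitable deviation requires 56/(1−ρ) ≥ 87 + 19ρ/(1−ρ).
Multiplying by (1−ρ): 56 ≥ 87(1−ρ) + 19ρ = 87 − 68ρ.
So 68ρ ≥ 31, i.e. ρ ≥ 31/68.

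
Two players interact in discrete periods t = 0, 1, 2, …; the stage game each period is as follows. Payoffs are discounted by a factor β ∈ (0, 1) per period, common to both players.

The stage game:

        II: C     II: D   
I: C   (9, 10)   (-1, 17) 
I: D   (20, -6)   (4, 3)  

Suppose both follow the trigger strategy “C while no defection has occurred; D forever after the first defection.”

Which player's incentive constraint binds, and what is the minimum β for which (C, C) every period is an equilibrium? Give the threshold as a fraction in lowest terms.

For I: deviation gain 20−9 = 11, per-period punishment loss 9−4 = 5. IC gives β ≥ 11/16.
For II: gain 7, loss 7 per period, so β ≥ 7/14 = 1/2.
The tighter constraint is I's, so cooperation needs β ≥ 11/16.

I; β ≥ 11/16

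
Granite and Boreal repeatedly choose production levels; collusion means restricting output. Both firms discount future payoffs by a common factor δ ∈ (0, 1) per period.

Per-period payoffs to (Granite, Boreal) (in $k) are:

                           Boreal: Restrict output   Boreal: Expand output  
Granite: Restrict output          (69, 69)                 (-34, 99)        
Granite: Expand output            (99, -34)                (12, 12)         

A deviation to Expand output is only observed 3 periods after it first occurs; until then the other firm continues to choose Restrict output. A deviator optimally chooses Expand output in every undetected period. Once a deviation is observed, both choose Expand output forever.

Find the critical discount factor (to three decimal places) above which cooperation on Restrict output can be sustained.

0.701

A deviator earns 99 for 3 periods, then 12 forever; cooperating earns 69 forever. Multiplying the IC by (1−δ):
69 ≥ 99(1−δ^3) + 12δ^3, so 87·δ^3 ≥ 30 and δ^3 ≥ 10/29.
δ ≥ (10/29)^(1/3) ≈ 0.701.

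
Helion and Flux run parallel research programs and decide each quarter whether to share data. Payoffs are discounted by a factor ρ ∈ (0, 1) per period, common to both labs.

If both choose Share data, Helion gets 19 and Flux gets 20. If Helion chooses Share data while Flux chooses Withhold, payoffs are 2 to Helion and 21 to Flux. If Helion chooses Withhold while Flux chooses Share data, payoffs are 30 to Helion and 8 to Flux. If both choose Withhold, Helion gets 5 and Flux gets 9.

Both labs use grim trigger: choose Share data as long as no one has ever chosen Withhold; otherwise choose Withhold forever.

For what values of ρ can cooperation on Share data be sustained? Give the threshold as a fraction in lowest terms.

11/25

Helion's threshold: (30−19)/(30−5) = 11/25.
Flux's threshold: (21−20)/(21−9) = 1/12.
11/25 > 1/12, so Helion binds and ρ* = 11/25.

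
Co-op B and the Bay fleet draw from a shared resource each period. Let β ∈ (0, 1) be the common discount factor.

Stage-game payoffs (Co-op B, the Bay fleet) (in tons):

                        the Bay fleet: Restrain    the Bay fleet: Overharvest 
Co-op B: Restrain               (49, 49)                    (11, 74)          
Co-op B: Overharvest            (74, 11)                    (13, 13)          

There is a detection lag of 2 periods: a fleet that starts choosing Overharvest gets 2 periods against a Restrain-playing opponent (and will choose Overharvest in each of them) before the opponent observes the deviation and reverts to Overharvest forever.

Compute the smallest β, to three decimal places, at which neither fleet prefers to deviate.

The best deviation is to choose Overharvest for all 2 undetected periods, earning 74 each, then 13 forever once detected.
Deviation value: 74(1−β^2)/(1−β) + 13β^2/(1−β); cooperation value: 49/(1−β).
IC: 49 ≥ 74(1−β^2) + 13β^2 = 74 − 61β^2.
So β^2 ≥ 25/61, giving β ≥ (25/61)^(1/2) ≈ 0.640.

0.640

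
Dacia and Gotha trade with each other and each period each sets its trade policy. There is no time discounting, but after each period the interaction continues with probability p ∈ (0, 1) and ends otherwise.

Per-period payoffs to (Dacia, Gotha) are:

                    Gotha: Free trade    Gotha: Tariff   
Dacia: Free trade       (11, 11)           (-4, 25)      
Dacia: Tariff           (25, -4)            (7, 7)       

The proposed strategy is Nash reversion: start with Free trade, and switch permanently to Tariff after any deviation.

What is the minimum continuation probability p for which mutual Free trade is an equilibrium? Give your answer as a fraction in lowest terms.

With no time discounting, the continuation probability p plays the role of the discount factor.
Grim-trigger IC: 11/(1−p) ≥ 25 + 7p/(1−p) ⇒ p ≥ (25−11)/(25−7) = 7/9.

7/9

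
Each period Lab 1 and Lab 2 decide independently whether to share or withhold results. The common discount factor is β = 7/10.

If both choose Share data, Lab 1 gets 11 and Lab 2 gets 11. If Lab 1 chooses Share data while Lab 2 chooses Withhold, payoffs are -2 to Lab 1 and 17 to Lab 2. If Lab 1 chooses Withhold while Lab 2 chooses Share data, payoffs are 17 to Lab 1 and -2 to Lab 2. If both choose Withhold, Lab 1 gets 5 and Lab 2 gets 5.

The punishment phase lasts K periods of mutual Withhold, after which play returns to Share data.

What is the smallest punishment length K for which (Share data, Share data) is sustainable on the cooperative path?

No profitable deviation requires (11−5)(β+…+β^K) ≥ 17−11, i.e. β+…+β^K ≥ 1 ≈ 1.0000.
With β = 7/10, the partial sums are K=1: 0.7000, K=2: 1.1900.
K = 2 is the first length at which the sum reaches 1.0000.

2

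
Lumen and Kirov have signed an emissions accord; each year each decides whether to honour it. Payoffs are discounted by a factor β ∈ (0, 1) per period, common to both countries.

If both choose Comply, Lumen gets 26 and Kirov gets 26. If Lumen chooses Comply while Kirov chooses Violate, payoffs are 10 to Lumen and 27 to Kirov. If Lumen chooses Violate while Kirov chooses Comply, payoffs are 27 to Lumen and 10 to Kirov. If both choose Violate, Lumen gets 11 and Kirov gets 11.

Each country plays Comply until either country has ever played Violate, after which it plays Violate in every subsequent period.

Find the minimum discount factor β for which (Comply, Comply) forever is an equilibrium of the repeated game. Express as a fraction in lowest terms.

1/16

Cooperation forever yields 26 each period: 26/(1−β).
Deviating yields 27 once, then 11 forever: 27 + 11β/(1−β).
No profitable deviation requires 26/(1−β) ≥ 27 + 11β/(1−β).
Multiplying by (1−β): 26 ≥ 27(1−β) + 11β = 27 − 16β.
So 16β ≥ 1, i.e. β ≥ 1/16.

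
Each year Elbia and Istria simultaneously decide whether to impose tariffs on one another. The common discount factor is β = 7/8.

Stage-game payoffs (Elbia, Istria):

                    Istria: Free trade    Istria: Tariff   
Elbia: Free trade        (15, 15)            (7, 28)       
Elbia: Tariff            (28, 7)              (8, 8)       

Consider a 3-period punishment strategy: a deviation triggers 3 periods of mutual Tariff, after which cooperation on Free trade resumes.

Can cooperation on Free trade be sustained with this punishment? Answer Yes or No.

IC: β+…+β^3 ≥ (28−15)/(15−8) = 13/7.
At β = 7/8: partial sum = 2.3105 ≥ 1.8571. Cooperation sustainable.

Yes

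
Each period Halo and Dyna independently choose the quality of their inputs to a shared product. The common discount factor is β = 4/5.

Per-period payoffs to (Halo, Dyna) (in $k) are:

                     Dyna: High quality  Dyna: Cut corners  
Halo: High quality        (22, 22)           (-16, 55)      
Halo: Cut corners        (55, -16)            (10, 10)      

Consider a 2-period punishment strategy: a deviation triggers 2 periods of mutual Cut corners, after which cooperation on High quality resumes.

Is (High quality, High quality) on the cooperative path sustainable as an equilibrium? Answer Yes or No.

No

IC: β+…+β^2 ≥ (55−22)/(22−10) = 11/4.
At β = 4/5: partial sum = 1.4400 < 2.7500. Cooperation not sustainable.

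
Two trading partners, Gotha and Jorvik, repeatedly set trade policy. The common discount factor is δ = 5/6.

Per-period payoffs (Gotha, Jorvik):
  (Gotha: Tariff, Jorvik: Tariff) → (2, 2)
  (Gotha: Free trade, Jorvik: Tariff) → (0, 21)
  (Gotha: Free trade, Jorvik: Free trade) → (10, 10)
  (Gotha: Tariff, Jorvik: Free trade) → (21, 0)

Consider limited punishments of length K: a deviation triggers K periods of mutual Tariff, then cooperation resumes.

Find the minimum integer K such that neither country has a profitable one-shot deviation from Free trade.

Need Σ_{k=1}^{K} δ^k ≥ (21−10)/(10−2) = 1.3750 at δ = 5/6.
At K = 1 the sum is 0.8333 < 1.3750; at K = 2 it is 1.5278 ≥ 1.3750.
So the minimum punishment length is K = 2.

2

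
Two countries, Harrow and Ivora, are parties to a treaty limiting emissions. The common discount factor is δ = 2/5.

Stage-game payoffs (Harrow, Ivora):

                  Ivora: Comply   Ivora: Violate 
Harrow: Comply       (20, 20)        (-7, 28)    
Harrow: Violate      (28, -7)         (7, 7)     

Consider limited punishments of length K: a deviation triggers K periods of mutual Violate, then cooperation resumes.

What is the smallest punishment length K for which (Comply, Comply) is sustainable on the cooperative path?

3

IC: δ(1−δ^K)/(1−δ) ≥ (28−20)/(20−7) = 8/13.
With δ = 2/5: need 1 − δ^K ≥ 8/13·(1−2/5)/(2/5), i.e. δ^K ≤ 0.0769.
Since (2/5)^2 = 0.1600 and (2/5)^3 = 0.0640, the smallest such K is 3.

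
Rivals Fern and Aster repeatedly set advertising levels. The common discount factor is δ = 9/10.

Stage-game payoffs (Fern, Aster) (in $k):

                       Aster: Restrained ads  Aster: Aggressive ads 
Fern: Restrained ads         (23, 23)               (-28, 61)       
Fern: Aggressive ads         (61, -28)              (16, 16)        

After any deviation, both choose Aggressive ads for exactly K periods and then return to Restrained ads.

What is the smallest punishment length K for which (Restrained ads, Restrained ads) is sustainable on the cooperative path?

IC: δ(1−δ^K)/(1−δ) ≥ (61−23)/(23−16) = 38/7.
With δ = 9/10: need 1 − δ^K ≥ 38/7·(1−9/10)/(9/10), i.e. δ^K ≤ 0.3968.
Since (9/10)^8 = 0.4305 and (9/10)^9 = 0.3874, the smallest such K is 9.

9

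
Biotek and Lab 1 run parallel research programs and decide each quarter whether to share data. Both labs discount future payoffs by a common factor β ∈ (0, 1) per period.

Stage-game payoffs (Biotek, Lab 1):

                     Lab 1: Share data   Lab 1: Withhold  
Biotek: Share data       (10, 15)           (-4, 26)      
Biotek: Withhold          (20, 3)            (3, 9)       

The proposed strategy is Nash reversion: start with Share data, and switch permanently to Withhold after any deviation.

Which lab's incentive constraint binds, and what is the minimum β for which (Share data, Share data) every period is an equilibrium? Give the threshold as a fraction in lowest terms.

For Biotek: deviation gain 20−10 = 10, per-period punishment loss 10−3 = 7. IC gives β ≥ 10/17.
For Lab 1: gain 11, loss 6 per period, so β ≥ 11/17.
The tighter constraint is Lab 1's, so cooperation needs β ≥ 11/17.

Lab 1; β ≥ 11/17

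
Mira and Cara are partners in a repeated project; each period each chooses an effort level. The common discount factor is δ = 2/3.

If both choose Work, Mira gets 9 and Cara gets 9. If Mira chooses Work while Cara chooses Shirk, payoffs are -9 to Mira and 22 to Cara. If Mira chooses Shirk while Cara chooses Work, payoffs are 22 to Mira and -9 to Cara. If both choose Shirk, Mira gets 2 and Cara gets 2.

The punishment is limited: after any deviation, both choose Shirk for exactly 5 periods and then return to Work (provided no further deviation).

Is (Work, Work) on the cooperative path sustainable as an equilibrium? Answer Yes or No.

No

Comparing payoff streams over the 6 periods until play realigns: cooperate → 9(1+δ+…+δ^5); deviate → 22 + 2(δ+…+δ^5).
Cooperation is sustained iff (9−2)(δ+…+δ^5) ≥ 22−9.
δ+…+δ^5 = 2/3·(1−(2/3)^5)/(1−2/3) = 1.7366, and (22−9)/(9−2) = 1.8571.
1.7366 < 1.8571, so cooperation is not sustainable.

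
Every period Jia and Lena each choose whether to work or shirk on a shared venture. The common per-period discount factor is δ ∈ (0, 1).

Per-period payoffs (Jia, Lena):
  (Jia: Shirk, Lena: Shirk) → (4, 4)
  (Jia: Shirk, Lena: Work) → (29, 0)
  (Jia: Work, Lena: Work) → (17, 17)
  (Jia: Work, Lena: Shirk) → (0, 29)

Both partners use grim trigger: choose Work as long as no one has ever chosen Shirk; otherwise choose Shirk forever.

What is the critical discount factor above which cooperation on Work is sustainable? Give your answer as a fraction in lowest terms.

12/25

Under grim trigger the critical discount factor is (T−C)/(T−P) with T = 29, C = 17, P = 4.
δ* = (29−17)/(29−4) = 12/25.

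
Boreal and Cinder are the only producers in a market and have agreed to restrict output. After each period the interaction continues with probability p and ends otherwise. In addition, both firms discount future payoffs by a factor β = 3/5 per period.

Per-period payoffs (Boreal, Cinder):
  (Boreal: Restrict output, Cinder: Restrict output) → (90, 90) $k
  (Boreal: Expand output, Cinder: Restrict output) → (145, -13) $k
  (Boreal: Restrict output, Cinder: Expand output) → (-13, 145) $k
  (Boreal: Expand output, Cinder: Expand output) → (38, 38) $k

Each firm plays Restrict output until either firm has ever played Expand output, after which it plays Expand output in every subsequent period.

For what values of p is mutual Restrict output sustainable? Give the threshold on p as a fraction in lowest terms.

Expected continuation weight on next period's payoff is β·p = 3/5·p, which plays the role of the discount factor.
Cooperation requires 3/5·p ≥ (145−90)/(145−38) = 55/107, hence p ≥ 275/321.

275/321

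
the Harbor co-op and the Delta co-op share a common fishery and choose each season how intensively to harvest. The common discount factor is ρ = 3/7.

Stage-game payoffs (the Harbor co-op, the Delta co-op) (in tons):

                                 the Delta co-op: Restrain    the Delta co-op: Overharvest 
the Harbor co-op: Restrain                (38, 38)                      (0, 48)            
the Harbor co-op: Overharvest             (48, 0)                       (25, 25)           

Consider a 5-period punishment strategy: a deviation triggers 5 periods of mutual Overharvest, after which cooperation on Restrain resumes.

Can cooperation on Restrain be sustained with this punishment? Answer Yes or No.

No

A one-shot deviation gives 48 now, then 25 for 5 periods, then back to 38.
Gain from deviating: (48−38) today; loss: (38−25) in each of the next 5 periods.
No-deviation condition: (38−25)(ρ+…+ρ^5) ≥ 48−38, i.e. ρ+…+ρ^5 ≥ 10/13.
At ρ = 3/7: ρ+…+ρ^5 = 0.7392 < 0.7692.
So cooperation is not sustainable.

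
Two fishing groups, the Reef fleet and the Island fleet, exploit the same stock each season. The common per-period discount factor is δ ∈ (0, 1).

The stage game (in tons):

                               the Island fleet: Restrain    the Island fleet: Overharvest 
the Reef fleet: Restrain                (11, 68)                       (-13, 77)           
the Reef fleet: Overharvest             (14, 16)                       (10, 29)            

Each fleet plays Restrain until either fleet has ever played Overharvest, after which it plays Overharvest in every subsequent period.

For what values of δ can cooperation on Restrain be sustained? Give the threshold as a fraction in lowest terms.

For the Reef fleet: deviation gain 14−11 = 3, per-period punishment loss 11−10 = 1. IC gives δ ≥ 3/4.
For the Island fleet: gain 9, loss 39 per period, so δ ≥ 9/48 = 3/16.
The tighter constraint is the Reef fleet's, so cooperation needs δ ≥ 3/4.

3/4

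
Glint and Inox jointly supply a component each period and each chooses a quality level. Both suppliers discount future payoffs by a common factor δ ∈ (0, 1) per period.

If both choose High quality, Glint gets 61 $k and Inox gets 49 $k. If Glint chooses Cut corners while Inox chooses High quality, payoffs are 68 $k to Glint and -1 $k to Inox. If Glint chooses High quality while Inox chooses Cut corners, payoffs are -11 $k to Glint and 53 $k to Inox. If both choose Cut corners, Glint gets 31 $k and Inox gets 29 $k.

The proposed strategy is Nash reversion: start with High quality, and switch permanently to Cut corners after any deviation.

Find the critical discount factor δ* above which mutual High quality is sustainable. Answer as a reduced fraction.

Glint's threshold: (68−61)/(68−31) = 7/37.
Inox's threshold: (53−49)/(53−29) = 1/6.
7/37 > 1/6, so Glint binds and δ* = 7/37.

7/37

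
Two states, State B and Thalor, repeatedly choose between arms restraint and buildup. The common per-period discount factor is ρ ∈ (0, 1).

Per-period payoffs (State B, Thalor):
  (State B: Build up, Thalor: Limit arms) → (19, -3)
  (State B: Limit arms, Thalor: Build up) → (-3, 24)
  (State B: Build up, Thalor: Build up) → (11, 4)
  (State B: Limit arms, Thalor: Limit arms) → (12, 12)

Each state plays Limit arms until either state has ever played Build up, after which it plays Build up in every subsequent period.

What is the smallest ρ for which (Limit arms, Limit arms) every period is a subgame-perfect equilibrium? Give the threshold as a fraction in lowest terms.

7/8

For State B: deviation gain 19−12 = 7, per-period punishment loss 12−11 = 1. IC gives ρ ≥ 7/8.
For Thalor: gain 12, loss 8 per period, so ρ ≥ 12/20 = 3/5.
The tighter constraint is State B's, so cooperation needs ρ ≥ 7/8.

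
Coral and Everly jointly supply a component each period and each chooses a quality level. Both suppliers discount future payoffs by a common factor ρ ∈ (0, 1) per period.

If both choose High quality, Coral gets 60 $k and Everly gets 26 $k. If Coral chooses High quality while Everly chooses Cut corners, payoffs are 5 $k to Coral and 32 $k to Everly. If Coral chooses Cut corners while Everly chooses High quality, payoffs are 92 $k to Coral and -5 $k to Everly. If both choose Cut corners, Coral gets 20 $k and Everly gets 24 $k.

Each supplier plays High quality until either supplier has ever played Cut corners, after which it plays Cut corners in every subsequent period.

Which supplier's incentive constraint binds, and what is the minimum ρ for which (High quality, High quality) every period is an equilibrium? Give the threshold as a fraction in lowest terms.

Coral's threshold: (92−60)/(92−20) = 4/9.
Everly's threshold: (32−26)/(32−24) = 3/4.
4/9 < 3/4, so Everly binds and ρ* = 3/4.

Everly; ρ ≥ 3/4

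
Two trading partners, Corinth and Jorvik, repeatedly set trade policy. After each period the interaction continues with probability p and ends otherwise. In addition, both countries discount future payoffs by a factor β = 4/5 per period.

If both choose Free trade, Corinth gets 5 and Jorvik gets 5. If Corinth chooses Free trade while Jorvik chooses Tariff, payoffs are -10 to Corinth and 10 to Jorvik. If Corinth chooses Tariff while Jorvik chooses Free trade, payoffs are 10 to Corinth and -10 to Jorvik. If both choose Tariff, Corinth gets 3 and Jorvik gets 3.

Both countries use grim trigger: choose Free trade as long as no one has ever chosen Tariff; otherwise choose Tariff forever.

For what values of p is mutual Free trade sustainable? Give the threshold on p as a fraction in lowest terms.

25/28

Expected continuation weight on next period's payoff is β·p = 4/5·p, which plays the role of the discount factor.
Cooperation requires 4/5·p ≥ (10−5)/(10−3) = 5/7, hence p ≥ 25/28.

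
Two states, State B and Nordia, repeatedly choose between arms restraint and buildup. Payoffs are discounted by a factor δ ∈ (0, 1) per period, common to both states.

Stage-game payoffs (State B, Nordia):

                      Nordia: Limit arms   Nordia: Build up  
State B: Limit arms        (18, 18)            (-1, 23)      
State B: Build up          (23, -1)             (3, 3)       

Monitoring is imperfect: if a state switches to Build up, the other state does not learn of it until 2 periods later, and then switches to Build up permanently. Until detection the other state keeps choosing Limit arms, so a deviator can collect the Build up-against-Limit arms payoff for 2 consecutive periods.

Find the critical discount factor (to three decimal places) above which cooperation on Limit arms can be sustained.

0.500

Deviating for the 2 undetected periods gains 23−18 = 5 per period over cooperation, then loses 18−3 = 15 per period forever once punishment starts.
Gain: 5(1 + δ + … + δ^1); loss: 15·δ^2/(1−δ).
No profitable deviation ⇔ 5(1−δ^2) ≤ 15·δ^2, i.e. δ^2 ≥ 5/(5+15) = 1/4.
Hence δ ≥ (1/4)^(1/2) ≈ 0.500.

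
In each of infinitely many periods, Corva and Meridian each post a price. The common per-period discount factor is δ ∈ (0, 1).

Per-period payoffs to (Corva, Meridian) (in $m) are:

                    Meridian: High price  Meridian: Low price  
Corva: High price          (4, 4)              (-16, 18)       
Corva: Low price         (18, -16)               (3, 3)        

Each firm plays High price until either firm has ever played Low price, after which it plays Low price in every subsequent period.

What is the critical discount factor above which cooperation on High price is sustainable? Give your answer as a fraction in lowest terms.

4/(1−δ) ≥ 18 + 3δ/(1−δ)
4 ≥ 18 − 15δ
δ ≥ 14/15.

14/15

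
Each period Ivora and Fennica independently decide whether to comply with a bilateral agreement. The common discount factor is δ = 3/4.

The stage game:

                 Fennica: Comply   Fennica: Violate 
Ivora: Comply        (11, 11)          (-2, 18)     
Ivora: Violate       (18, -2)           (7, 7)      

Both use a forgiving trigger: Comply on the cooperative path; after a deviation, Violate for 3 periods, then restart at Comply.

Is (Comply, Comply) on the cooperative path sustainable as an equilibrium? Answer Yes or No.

IC: δ+…+δ^3 ≥ (18−11)/(11−7) = 7/4.
At δ = 3/4: partial sum = 1.7344 < 1.7500. Cooperation not sustainable.

No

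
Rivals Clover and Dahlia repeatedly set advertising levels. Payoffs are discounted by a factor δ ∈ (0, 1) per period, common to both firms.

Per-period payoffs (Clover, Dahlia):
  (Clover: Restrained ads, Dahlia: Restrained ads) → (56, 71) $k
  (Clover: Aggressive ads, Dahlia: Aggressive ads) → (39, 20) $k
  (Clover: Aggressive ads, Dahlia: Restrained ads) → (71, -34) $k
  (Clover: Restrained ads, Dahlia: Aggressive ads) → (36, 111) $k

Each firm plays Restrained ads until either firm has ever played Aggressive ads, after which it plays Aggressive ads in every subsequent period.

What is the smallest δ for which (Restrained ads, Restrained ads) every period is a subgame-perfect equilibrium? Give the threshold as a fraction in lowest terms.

For Clover: deviation gain 71−56 = 15, per-period punishment loss 56−39 = 17. IC gives δ ≥ 15/32.
For Dahlia: gain 40, loss 51 per period, so δ ≥ 40/91.
The tighter constraint is Clover's, so cooperation needs δ ≥ 15/32.

15/32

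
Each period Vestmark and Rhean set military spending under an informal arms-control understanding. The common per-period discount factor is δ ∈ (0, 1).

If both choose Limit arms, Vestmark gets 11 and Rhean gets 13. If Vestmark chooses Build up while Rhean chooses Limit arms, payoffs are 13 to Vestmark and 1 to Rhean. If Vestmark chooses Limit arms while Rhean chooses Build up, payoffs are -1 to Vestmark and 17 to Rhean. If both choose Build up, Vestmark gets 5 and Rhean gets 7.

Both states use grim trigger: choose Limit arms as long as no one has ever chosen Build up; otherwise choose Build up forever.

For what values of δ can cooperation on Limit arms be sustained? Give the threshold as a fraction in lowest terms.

2/5

Vestmark: cooperation gives 11 each period; deviation gives 13 once then 5 forever.
  11/(1−δ) ≥ 13 + 5δ/(1−δ) ⇒ δ ≥ 2/8 = 1/4.
Rhean: cooperation gives 13 each period; deviation gives 17 once then 7 forever.
  δ ≥ 4/10 = 2/5.
Both must hold, so the binding constraint is Rhean's: δ ≥ 2/5.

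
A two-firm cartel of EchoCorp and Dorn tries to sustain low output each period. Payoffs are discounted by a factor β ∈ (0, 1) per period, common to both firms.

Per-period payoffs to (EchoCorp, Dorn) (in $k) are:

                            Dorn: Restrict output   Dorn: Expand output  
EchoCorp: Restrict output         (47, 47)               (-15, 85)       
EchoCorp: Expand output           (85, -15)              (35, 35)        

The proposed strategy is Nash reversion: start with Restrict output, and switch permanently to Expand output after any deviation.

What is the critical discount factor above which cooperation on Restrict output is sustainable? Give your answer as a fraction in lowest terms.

Under grim trigger the critical discount factor is (T−C)/(T−P) with T = 85, C = 47, P = 35.
β* = (85−47)/(85−35) = 38/50 = 19/25.

19/25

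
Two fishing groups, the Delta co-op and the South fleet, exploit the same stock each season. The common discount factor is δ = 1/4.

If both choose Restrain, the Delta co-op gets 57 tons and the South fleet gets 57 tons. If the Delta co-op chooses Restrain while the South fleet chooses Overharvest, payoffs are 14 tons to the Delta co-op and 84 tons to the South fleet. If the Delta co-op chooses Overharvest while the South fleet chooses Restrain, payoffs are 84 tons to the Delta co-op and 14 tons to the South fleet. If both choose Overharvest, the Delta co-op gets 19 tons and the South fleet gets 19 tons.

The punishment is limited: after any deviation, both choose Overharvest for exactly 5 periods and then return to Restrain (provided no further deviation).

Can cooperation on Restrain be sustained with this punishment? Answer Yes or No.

IC: δ+…+δ^5 ≥ (84−57)/(57−19) = 27/38.
At δ = 1/4: partial sum = 0.3330 < 0.7105. Cooperation not sustainable.

No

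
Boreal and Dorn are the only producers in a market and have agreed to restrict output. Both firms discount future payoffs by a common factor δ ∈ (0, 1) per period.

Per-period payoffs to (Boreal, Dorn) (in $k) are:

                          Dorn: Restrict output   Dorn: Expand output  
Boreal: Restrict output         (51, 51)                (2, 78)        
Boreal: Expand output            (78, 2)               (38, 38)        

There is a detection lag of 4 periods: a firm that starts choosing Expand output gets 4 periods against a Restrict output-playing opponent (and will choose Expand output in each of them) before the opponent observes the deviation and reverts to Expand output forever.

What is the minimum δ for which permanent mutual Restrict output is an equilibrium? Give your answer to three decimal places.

The best deviation is to choose Expand output for all 4 undetected periods, earning 78 each, then 38 forever once detected.
Deviation value: 78(1−δ^4)/(1−δ) + 38δ^4/(1−δ); cooperation value: 51/(1−δ).
IC: 51 ≥ 78(1−δ^4) + 38δ^4 = 78 − 40δ^4.
So δ^4 ≥ 27/40, giving δ ≥ (27/40)^(1/4) ≈ 0.906.

0.906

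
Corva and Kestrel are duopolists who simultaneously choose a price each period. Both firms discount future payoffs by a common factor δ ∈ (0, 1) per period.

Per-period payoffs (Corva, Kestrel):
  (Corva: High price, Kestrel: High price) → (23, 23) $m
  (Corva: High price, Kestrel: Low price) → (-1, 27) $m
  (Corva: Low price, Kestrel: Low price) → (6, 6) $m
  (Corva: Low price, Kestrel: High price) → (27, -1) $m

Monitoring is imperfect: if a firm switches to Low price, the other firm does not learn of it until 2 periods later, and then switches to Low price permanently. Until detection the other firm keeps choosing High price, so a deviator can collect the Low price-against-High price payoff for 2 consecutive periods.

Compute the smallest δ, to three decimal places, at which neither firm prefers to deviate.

0.436

Deviating for the 2 undetected periods gains 27−23 = 4 per period over cooperation, then loses 23−6 = 17 per period forever once punishment starts.
Gain: 4(1 + δ + … + δ^1); loss: 17·δ^2/(1−δ).
No profitable deviation ⇔ 4(1−δ^2) ≤ 17·δ^2, i.e. δ^2 ≥ 4/(4+17) = 4/21.
Hence δ ≥ (4/21)^(1/2) ≈ 0.436.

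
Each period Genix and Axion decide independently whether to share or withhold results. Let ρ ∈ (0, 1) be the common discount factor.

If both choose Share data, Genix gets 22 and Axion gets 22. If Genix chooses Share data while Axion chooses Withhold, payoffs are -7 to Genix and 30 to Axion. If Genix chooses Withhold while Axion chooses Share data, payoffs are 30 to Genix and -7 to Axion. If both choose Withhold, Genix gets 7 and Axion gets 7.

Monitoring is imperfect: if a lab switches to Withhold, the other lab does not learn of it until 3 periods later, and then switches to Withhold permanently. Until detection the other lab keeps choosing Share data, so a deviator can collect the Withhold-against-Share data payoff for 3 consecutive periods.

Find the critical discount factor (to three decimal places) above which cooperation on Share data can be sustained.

The best deviation is to choose Withhold for all 3 undetected periods, earning 30 each, then 7 forever once detected.
Deviation value: 30(1−ρ^3)/(1−ρ) + 7ρ^3/(1−ρ); cooperation value: 22/(1−ρ).
IC: 22 ≥ 30(1−ρ^3) + 7ρ^3 = 30 − 23ρ^3.
So ρ^3 ≥ 8/23, giving ρ ≥ (8/23)^(1/3) ≈ 0.703.

0.703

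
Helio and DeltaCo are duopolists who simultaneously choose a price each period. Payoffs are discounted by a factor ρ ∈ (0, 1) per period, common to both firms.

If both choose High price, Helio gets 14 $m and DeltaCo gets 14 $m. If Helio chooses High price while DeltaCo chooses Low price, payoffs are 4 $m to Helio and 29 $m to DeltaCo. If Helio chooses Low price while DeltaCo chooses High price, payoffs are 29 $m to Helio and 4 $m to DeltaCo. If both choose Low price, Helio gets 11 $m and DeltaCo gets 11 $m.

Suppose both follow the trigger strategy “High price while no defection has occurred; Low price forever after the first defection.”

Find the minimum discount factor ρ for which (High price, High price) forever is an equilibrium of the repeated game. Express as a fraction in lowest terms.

5/6

Cooperation forever yields 14 each period: 14/(1−ρ).
Deviating yields 29 once, then 11 forever: 29 + 11ρ/(1−ρ).
No profitable deviation requires 14/(1−ρ) ≥ 29 + 11ρ/(1−ρ).
Multiplying by (1−ρ): 14 ≥ 29(1−ρ) + 11ρ = 29 − 18ρ.
So 18ρ ≥ 15, i.e. ρ ≥ 15/18 = 5/6.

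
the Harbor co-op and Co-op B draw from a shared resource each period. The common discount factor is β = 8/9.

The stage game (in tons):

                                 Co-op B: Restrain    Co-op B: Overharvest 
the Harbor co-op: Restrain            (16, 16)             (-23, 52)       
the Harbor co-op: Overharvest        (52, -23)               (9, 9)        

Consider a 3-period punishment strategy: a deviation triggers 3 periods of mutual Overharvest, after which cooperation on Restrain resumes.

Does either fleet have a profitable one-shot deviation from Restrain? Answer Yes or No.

Yes

Comparing payoff streams over the 4 periods until play realigns: cooperate → 16(1+β+…+β^3); deviate → 52 + 9(β+…+β^3).
Cooperation is sustained iff (16−9)(β+…+β^3) ≥ 52−16.
β+…+β^3 = 8/9·(1−(8/9)^3)/(1−8/9) = 2.3813, and (52−16)/(16−9) = 5.1429.
2.3813 < 5.1429, so cooperation is not sustainable.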